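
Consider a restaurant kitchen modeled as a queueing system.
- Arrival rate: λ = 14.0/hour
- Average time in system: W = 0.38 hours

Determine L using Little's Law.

Little's Law: L = λW
L = 14.0 × 0.38 = 5.3200 orders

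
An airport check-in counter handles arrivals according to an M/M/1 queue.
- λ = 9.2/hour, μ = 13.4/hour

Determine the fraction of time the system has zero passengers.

ρ = λ/μ = 9.2/13.4 = 0.6866
P(0) = 1 - ρ = 1 - 0.6866 = 0.3134
The server is idle 31.34% of the time.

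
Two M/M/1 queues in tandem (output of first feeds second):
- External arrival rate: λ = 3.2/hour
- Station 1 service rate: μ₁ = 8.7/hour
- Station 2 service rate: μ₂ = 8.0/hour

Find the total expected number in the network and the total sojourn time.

By Jackson's theorem, each station behaves as independent M/M/1.
Station 1: ρ₁ = 3.2/8.7 = 0.3678, L₁ = ρ₁/(1-ρ₁) = λ/(μ₁-λ) = 3.2/5.50 = 0.5818
Station 2: ρ₂ = 3.2/8.0 = 0.4000, L₂ = ρ₂/(1-ρ₂) = λ/(μ₂-λ) = 3.2/4.80 = 0.6667
Total: L = L₁ + L₂ = 0.5818 + 0.6667 = 1.2485
W = L/λ = 1.2485/3.2 = 0.3902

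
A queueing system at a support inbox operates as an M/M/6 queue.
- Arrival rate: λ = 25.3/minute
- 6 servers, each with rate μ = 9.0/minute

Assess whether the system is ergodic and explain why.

Stability requires ρ = λ/(cμ) < 1
ρ = 25.3/(6 × 9.0) = 25.3/54.00 = 0.4685
Since 0.4685 < 1, the system is STABLE.
The servers are busy 46.85% of the time.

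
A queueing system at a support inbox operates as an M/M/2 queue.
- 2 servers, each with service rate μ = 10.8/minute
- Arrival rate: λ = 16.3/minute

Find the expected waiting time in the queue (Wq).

Traffic intensity: ρ = λ/(cμ) = 16.3/(2×10.8) = 0.7546
Since ρ = 0.7546 < 1, system is stable.
Offered load a = λ/μ = cρ = 16.3/10.8 = 1.5093
P₀ = [ Σₙ₌₀^1 aⁿ/n! + a^2/(2!(1-ρ)) ]⁻¹
Σ = a^0/0! + a^1/1! = 1.0000 + 1.5093 = 2.5093
a^2/(2!(1-ρ)) = 2.27786/(2 × 0.245370) = 4.6417
P₀ = 1/(2.5093 + 4.6417) = 0.1398
Lq = P₀·a^2·ρ / (2!(1-ρ)²) = 0.13984 × 2.2779 × 0.75463 / (2 × 0.060207) = 1.9963
Wq = Lq/λ = 1.9963/16.3 = 0.1225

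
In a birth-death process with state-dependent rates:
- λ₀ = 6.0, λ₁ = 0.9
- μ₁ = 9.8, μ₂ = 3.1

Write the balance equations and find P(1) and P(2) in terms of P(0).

Balance equations:
State 0: λ₀P₀ = μ₁P₁ → P₁ = (λ₀/μ₁)P₀ = (6.0/9.8)P₀ = 0.6122P₀
State 1: P₂ = (λ₀λ₁)/(μ₁μ₂)P₀ = (6.0×0.9)/(9.8×3.1)P₀ = 0.1777P₀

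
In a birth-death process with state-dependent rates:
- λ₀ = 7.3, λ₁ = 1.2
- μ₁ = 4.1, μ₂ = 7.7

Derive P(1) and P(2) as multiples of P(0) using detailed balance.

Balance equations:
State 0: λ₀P₀ = μ₁P₁ → P₁ = (λ₀/μ₁)P₀ = (7.3/4.1)P₀ = 1.7805P₀
State 1: P₂ = (λ₀λ₁)/(μ₁μ₂)P₀ = (7.3×1.2)/(4.1×7.7)P₀ = 0.2775P₀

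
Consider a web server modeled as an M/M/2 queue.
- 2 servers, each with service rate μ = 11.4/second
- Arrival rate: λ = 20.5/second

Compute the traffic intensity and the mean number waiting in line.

Traffic intensity: ρ = λ/(cμ) = 20.5/(2×11.4) = 0.8991
Since ρ = 0.8991 < 1, system is stable.
Offered load a = λ/μ = cρ = 20.5/11.4 = 1.7982
P₀ = [ Σₙ₌₀^1 aⁿ/n! + a^2/(2!(1-ρ)) ]⁻¹
Σ = a^0/0! + a^1/1! = 1.0000 + 1.7982 = 2.7982
a^2/(2!(1-ρ)) = 3.233687/(2 × 0.1008772) = 16.0278
P₀ = 1/(2.7982 + 16.0278) = 0.05312
Lq = P₀·a^2·ρ / (2!(1-ρ)²) = 0.05311778 × 3.233687 × 0.8991228 / (2 × 0.01017621) = 7.5882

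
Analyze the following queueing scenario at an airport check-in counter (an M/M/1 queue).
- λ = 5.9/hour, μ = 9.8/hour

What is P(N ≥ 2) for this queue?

ρ = λ/μ = 5.9/9.8 = 0.60204
P(N ≥ n) = ρⁿ
P(N ≥ 2) = 0.60204^2
P(N ≥ 2) = 0.3625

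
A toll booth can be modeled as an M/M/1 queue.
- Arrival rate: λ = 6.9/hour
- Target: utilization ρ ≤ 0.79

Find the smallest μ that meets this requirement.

ρ = λ/μ, so μ = λ/ρ
μ ≥ 6.9/0.79 = 8.7342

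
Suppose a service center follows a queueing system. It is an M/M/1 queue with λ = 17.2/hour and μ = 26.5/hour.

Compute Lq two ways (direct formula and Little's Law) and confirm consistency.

Method 1 (direct): Lq = λ²/(μ(μ-λ)) = 295.84/(26.5 × 9.30) = 1.2004

Method 2 (Little's Law):
W = 1/(μ-λ) = 1/9.30 = 0.10753
Wq = W - 1/μ = 0.10753 - 0.037736 = 0.06979
Lq = λWq = 17.2 × 0.06979 = 1.2004 ✔ (matches Method 1)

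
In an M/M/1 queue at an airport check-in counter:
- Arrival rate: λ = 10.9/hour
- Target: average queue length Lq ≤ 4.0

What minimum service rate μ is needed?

For M/M/1: Lq = λ²/(μ(μ-λ))
Need Lq ≤ 4.0, i.e. μ(μ-λ) ≥ λ²/4.0
μ² - 10.9μ - 118.81/4.0 ≥ 0  →  μ² - 10.9μ - 29.7025 ≥ 0
Quadratic formula (positive root): μ = [λ + √(λ² + 4×29.7025)]/2
Discriminant: 118.81 + 4×29.7025 = 237.6200, √237.6200 = 15.4149
μ ≥ (10.9 + 15.4149)/2 = 13.1575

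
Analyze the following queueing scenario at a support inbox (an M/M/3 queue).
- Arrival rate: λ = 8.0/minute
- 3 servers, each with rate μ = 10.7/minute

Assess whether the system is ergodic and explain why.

Stability requires ρ = λ/(cμ) < 1
ρ = 8.0/(3 × 10.7) = 8.0/32.10 = 0.2492
Since 0.2492 < 1, the system is STABLE.
The servers are busy 24.92% of the time.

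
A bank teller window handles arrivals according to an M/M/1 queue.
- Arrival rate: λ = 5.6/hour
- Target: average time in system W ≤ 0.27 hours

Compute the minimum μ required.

For M/M/1: W = 1/(μ-λ)
Need W ≤ 0.27, so 1/(μ-λ) ≤ 0.27
μ - λ ≥ 1/0.27 = 3.7037
μ ≥ 5.6 + 3.7037 = 9.3037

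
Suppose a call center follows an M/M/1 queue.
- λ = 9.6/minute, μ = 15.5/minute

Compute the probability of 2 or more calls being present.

ρ = λ/μ = 9.6/15.5 = 0.61935
P(N ≥ n) = ρⁿ
P(N ≥ 2) = 0.61935^2
P(N ≥ 2) = 0.3836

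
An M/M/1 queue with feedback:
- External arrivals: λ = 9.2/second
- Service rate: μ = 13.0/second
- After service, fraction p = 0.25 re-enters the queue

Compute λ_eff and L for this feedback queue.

Effective arrival rate: λ_eff = λ/(1-p) = 9.2/(1-0.25) = 9.2/0.75 = 12.2666667
ρ = λ_eff/μ = 12.2666667/13.0 = 0.9435897
L = ρ/(1-ρ) = 0.9435897/(1-0.9435897) = 16.7273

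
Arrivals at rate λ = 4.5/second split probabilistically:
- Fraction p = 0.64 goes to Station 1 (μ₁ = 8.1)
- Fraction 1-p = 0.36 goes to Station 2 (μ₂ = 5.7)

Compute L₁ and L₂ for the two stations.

Effective rates: λ₁ = 4.5×0.64 = 2.88, λ₂ = 4.5×0.36 = 1.62
Station 1: ρ₁ = 2.88/8.1 = 0.35556, L₁ = ρ₁/(1-ρ₁) = 0.35556/(1-0.35556) = 0.5517
Station 2: ρ₂ = 1.62/5.7 = 0.28421, L₂ = ρ₂/(1-ρ₂) = 0.28421/(1-0.28421) = 0.3971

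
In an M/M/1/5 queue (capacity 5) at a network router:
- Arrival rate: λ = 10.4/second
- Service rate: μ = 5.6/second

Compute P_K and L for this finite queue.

ρ = λ/μ = 10.4/5.6 = 1.85714
P₀ = (1-ρ)/(1-ρ^(K+1)) = (1-1.85714)/(1-1.85714^6) = -0.8571/-40.0268 = 0.02141
P_K = P₀×ρ^K = 0.021414 × 1.85714^5 = 0.021414 × 22.0914 = 0.4731
Blocking probability P_5 = 0.4731 (47.31%)
L = ρ[1 - (K+1)ρ^K + Kρ^(K+1)] / [(1-ρ)(1-ρ^(K+1))]
L = 1.85714 × (1 - 6×22.0914 + 5×41.0268) / ((1 - 1.85714) × (1 - 41.0268)) = 3.9832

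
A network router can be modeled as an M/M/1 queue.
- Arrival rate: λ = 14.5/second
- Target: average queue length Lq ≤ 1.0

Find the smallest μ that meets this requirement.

For M/M/1: Lq = λ²/(μ(μ-λ))
Need Lq ≤ 1.0, i.e. μ(μ-λ) ≥ λ²/1.0
μ² - 14.5μ - 210.25/1.0 ≥ 0  →  μ² - 14.5μ - 210.2500 ≥ 0
Quadratic formula (positive root): μ = [λ + √(λ² + 4×210.2500)]/2
Discriminant: 210.25 + 4×210.2500 = 1051.2500, √1051.2500 = 32.4230
μ ≥ (14.5 + 32.4230)/2 = 23.4615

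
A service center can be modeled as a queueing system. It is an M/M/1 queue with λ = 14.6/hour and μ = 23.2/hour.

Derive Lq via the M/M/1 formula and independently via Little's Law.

Method 1 (direct): Lq = λ²/(μ(μ-λ)) = 213.16/(23.2 × 8.60) = 1.0684

Method 2 (Little's Law):
W = 1/(μ-λ) = 1/8.60 = 0.11628
Wq = W - 1/μ = 0.11628 - 0.043103 = 0.07318
Lq = λWq = 14.6 × 0.07318 = 1.0684 ✔ (matches Method 1)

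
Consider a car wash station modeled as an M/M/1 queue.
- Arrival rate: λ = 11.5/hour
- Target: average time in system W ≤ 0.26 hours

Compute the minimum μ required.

For M/M/1: W = 1/(μ-λ)
Need W ≤ 0.26, so 1/(μ-λ) ≤ 0.26
μ - λ ≥ 1/0.26 = 3.8462
μ ≥ 11.5 + 3.8462 = 15.3462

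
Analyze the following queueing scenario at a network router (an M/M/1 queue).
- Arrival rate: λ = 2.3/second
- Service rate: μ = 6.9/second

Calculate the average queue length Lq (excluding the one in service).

ρ = λ/μ = 2.3/6.9 = 0.3333
For M/M/1: Lq = λ²/(μ(μ-λ))
Lq = 5.29/(6.9 × 4.60)
Lq = 0.1667 packets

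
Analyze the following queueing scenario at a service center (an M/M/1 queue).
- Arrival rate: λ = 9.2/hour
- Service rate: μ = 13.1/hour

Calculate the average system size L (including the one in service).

ρ = λ/μ = 9.2/13.1 = 0.7023
For M/M/1: L = λ/(μ-λ)
L = 9.2/(13.1-9.2) = 9.2/3.90
L = 2.3590 customers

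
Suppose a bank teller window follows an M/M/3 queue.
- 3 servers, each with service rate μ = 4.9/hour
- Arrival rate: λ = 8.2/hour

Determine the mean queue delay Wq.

Traffic intensity: ρ = λ/(cμ) = 8.2/(3×4.9) = 0.5578
Since ρ = 0.5578 < 1, system is stable.
Offered load a = λ/μ = cρ = 8.2/4.9 = 1.6735
P₀ = [ Σₙ₌₀^2 aⁿ/n! + a^3/(3!(1-ρ)) ]⁻¹
Σ = a^0/0! + a^1/1! + a^2/2! = 1.0000 + 1.6735 + 1.4002 = 4.0737
a^3/(3!(1-ρ)) = 4.6866/(6 × 0.44218) = 1.7665
P₀ = 1/(4.0737 + 1.7665) = 0.1712
Lq = P₀·a^3·ρ / (3!(1-ρ)²) = 0.17123 × 4.6866 × 0.55782 / (6 × 0.19552) = 0.3816
Wq = Lq/λ = 0.38157/8.2 = 0.04653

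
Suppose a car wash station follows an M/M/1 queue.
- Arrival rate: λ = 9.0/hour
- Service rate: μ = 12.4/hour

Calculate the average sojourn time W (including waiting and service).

First, compute utilization: ρ = λ/μ = 9.0/12.4 = 0.7258
For M/M/1: W = 1/(μ-λ)
W = 1/(12.4-9.0) = 1/3.40
W = 0.2941 hours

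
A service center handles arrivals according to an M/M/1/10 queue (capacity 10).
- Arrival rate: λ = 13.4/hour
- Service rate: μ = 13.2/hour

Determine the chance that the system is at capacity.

ρ = λ/μ = 13.4/13.2 = 1.01515
P₀ = (1-ρ)/(1-ρ^(K+1)) = (1-1.01515)/(1-1.01515^11) = -0.015150/-0.17987 = 0.08423
P_K = P₀×ρ^K = 0.08423 × 1.01515^10 = 0.08423 × 1.1623 = 0.09790
Blocking probability = 9.79%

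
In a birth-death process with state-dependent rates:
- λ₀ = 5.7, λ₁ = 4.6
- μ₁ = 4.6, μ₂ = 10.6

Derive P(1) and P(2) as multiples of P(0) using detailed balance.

Balance equations:
State 0: λ₀P₀ = μ₁P₁ → P₁ = (λ₀/μ₁)P₀ = (5.7/4.6)P₀ = 1.2391P₀
State 1: P₂ = (λ₀λ₁)/(μ₁μ₂)P₀ = (5.7×4.6)/(4.6×10.6)P₀ = 0.5377P₀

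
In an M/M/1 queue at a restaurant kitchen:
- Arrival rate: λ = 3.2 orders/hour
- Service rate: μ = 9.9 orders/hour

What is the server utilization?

Server utilization: ρ = λ/μ
ρ = 3.2/9.9 = 0.3232
The server is busy 32.32% of the time.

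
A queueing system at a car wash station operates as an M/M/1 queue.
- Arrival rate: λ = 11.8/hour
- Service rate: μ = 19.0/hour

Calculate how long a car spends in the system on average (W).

First, compute utilization: ρ = λ/μ = 11.8/19.0 = 0.6211
For M/M/1: W = 1/(μ-λ)
W = 1/(19.0-11.8) = 1/7.20
W = 0.1389 hours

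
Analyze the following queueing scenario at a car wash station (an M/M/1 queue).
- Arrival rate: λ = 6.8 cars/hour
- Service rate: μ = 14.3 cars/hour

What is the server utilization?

Server utilization: ρ = λ/μ
ρ = 6.8/14.3 = 0.4755
The server is busy 47.55% of the time.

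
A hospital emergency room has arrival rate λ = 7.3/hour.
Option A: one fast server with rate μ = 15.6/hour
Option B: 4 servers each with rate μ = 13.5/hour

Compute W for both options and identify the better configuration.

Option A: single server μ = 15.6 (M/M/1)
  ρ_A = 7.3/15.6 = 0.4679
  W_A = 1/(μ-λ) = 1/(15.6-7.3) = 1/8.30 = 0.1205

Option B: 4 servers μ = 13.5 (M/M/4)
  ρ_B = λ/(cμ) = 7.3/(4×13.5) = 0.1352
  Offered load a = λ/μ = cρ = 7.3/13.5 = 0.5407
  P₀ = [ Σₙ₌₀^3 aⁿ/n! + a^4/(4!(1-ρ)) ]⁻¹
  Σ = a^0/0! + a^1/1! + a^2/2! + a^3/3! = 1.0000 + 0.54074 + 0.14620 + 0.026352 = 1.7133
  a^4/(4!(1-ρ)) = 0.08550/(24 × 0.8648) = 0.004119
  P₀ = 1/(1.7133 + 0.004119) = 0.5823
  Lq = P₀·a^4·ρ / (4!(1-ρ)²) = 0.58227 × 0.085498 × 0.13519 / (24 × 0.74790) = 0.0003749
  Wq_B = Lq/λ = 0.000374933/7.3 = 0.000051361
  W_B = Wq_B + 1/μ = 0.000051361 + 0.074074 = 0.07413

Since W_B = 0.07413 < W_A = 0.1205, Option B (multiple servers) has the shorter time in system.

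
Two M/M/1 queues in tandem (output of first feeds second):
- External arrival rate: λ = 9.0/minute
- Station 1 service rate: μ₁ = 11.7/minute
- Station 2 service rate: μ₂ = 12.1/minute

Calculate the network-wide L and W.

By Jackson's theorem, each station behaves as independent M/M/1.
Station 1: ρ₁ = 9.0/11.7 = 0.7692, L₁ = ρ₁/(1-ρ₁) = λ/(μ₁-λ) = 9.0/2.70 = 3.33333
Station 2: ρ₂ = 9.0/12.1 = 0.7438, L₂ = ρ₂/(1-ρ₂) = λ/(μ₂-λ) = 9.0/3.10 = 2.90323
Total: L = L₁ + L₂ = 3.33333 + 2.90323 = 6.2366
W = L/λ = 6.2366/9.0 = 0.6930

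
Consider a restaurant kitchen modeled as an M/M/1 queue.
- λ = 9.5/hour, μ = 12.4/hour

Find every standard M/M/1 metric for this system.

Step 1: ρ = λ/μ = 9.5/12.4 = 0.7661
Step 2: L = λ/(μ-λ) = 9.5/2.90 = 3.2759
Step 3: Lq = λ²/(μ(μ-λ)) = 90.25/(12.4×2.90) = 2.5097
Step 4: W = 1/(μ-λ) = 1/2.90 = 0.34483
Step 5: Wq = λ/(μ(μ-λ)) = 9.5/(12.4×2.90) = 0.2642
Step 6: P(0) = 1-ρ = 0.2339
Verify: L = λW = 9.5×0.34483 = 3.2759 ✔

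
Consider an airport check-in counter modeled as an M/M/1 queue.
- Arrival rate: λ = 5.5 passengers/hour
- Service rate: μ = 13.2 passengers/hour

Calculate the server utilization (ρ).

Server utilization: ρ = λ/μ
ρ = 5.5/13.2 = 0.4167
The server is busy 41.67% of the time.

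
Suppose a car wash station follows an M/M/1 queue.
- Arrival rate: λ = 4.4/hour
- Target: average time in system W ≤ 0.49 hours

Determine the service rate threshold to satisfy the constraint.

For M/M/1: W = 1/(μ-λ)
Need W ≤ 0.49, so 1/(μ-λ) ≤ 0.49
μ - λ ≥ 1/0.49 = 2.0408
μ ≥ 4.4 + 2.0408 = 6.4408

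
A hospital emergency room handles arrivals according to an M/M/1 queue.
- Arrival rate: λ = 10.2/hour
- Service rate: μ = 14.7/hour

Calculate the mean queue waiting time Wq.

First, compute utilization: ρ = λ/μ = 10.2/14.7 = 0.6939
For M/M/1: Wq = λ/(μ(μ-λ))
Wq = 10.2/(14.7 × (14.7-10.2))
Wq = 10.2/(14.7 × 4.50)
Wq = 0.1542 hours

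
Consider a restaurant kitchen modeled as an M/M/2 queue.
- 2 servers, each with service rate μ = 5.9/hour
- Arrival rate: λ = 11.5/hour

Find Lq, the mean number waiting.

Traffic intensity: ρ = λ/(cμ) = 11.5/(2×5.9) = 0.9746
Since ρ = 0.9746 < 1, system is stable.
Offered load a = λ/μ = cρ = 11.5/5.9 = 1.9492
P₀ = [ Σₙ₌₀^1 aⁿ/n! + a^2/(2!(1-ρ)) ]⁻¹
Σ = a^0/0! + a^1/1! = 1.0000 + 1.9492 = 2.9492
a^2/(2!(1-ρ)) = 3.799196/(2 × 0.02542373) = 74.7175
P₀ = 1/(2.9492 + 74.7175) = 0.01288
Lq = P₀·a^2·ρ / (2!(1-ρ)²) = 0.0128755 × 3.79920 × 0.974576 / (2 × 0.000646366) = 36.8777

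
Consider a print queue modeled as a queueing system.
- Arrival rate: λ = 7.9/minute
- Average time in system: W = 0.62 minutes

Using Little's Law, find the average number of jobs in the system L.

Little's Law: L = λW
L = 7.9 × 0.62 = 4.8980 jobs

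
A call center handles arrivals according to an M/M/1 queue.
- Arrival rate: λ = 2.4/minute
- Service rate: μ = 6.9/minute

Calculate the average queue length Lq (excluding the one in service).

ρ = λ/μ = 2.4/6.9 = 0.3478
For M/M/1: Lq = λ²/(μ(μ-λ))
Lq = 5.76/(6.9 × 4.50)
Lq = 0.1855 calls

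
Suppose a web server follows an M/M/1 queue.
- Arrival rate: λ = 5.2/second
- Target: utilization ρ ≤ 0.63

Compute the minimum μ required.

ρ = λ/μ, so μ = λ/ρ
μ ≥ 5.2/0.63 = 8.2540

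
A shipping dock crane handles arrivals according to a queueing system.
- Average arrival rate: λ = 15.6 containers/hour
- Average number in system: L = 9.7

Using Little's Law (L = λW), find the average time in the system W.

Little's Law: L = λW, so W = L/λ
W = 9.7/15.6 = 0.6218 hours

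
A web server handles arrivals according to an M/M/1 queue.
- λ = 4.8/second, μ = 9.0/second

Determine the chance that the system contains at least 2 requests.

ρ = λ/μ = 4.8/9.0 = 0.5333
P(N ≥ n) = ρⁿ
P(N ≥ 2) = 0.5333^2
P(N ≥ 2) = 0.2844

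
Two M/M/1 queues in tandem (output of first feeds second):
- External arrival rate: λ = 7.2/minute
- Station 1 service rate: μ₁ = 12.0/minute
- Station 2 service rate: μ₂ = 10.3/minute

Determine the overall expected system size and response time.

By Jackson's theorem, each station behaves as independent M/M/1.
Station 1: ρ₁ = 7.2/12.0 = 0.6000, L₁ = ρ₁/(1-ρ₁) = λ/(μ₁-λ) = 7.2/4.80 = 1.5000
Station 2: ρ₂ = 7.2/10.3 = 0.6990, L₂ = ρ₂/(1-ρ₂) = λ/(μ₂-λ) = 7.2/3.10 = 2.3226
Total: L = L₁ + L₂ = 1.5000 + 2.3226 = 3.8226
W = L/λ = 3.8226/7.2 = 0.5309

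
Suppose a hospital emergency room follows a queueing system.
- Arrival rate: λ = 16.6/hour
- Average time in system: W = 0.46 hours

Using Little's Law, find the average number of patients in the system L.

Little's Law: L = λW
L = 16.6 × 0.46 = 7.6360 patients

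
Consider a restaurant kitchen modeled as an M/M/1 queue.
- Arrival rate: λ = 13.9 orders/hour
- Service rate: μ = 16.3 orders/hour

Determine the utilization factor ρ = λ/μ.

Server utilization: ρ = λ/μ
ρ = 13.9/16.3 = 0.8528
The server is busy 85.28% of the time.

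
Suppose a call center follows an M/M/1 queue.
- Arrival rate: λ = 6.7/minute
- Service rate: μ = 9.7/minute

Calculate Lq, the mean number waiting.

ρ = λ/μ = 6.7/9.7 = 0.6907
For M/M/1: Lq = λ²/(μ(μ-λ))
Lq = 44.89/(9.7 × 3.00)
Lq = 1.5426 calls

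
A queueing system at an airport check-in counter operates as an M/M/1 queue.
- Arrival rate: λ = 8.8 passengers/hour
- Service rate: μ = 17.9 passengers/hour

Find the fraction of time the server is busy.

Server utilization: ρ = λ/μ
ρ = 8.8/17.9 = 0.4916
The server is busy 49.16% of the time.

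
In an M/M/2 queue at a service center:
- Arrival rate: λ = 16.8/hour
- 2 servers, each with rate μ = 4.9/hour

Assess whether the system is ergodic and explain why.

Stability requires ρ = λ/(cμ) < 1
ρ = 16.8/(2 × 4.9) = 16.8/9.80 = 1.7143
Since 1.7143 ≥ 1, the system is UNSTABLE.
Need c > λ/μ = 16.8/4.9 = 3.43.
Minimum servers needed: c = 4.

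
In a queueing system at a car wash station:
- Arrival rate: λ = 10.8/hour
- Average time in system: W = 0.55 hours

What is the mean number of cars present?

Little's Law: L = λW
L = 10.8 × 0.55 = 5.9400 cars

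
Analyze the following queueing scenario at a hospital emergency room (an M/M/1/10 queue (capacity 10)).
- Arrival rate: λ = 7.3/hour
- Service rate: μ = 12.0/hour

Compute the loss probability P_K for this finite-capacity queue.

ρ = λ/μ = 7.3/12.0 = 0.60833
P₀ = (1-ρ)/(1-ρ^(K+1)) = (1-0.60833)/(1-0.60833^11) = 0.39167/0.99578 = 0.3933
P_K = P₀×ρ^K = 0.3933 × 0.60833^10 = 0.3933 × 0.006941 = 0.002730
Blocking probability = 0.27%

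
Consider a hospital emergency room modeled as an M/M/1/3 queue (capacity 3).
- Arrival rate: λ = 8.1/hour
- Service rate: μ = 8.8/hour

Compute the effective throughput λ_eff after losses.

ρ = λ/μ = 8.1/8.8 = 0.92045
P₀ = (1-ρ)/(1-ρ^(K+1)) = (1-0.92045)/(1-0.92045^4) = 0.07955/0.2822 = 0.2819
P_K = P₀×ρ^K = 0.2819 × 0.92045^3 = 0.2819 × 0.7798 = 0.2198
λ_eff = λ(1-P_K) = 8.1 × (1 - 0.21983) = 8.1 × 0.78017 = 6.3194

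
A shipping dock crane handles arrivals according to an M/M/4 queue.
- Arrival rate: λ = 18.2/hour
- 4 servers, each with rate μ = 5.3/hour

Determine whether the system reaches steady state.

Stability requires ρ = λ/(cμ) < 1
ρ = 18.2/(4 × 5.3) = 18.2/21.20 = 0.8585
Since 0.8585 < 1, the system is STABLE.
The servers are busy 85.85% of the time.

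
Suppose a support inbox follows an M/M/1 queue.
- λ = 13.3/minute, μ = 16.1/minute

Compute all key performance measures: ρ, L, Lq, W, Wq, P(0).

Step 1: ρ = λ/μ = 13.3/16.1 = 0.8261
Step 2: L = λ/(μ-λ) = 13.3/2.80 = 4.7500
Step 3: Lq = λ²/(μ(μ-λ)) = 176.89/(16.1×2.80) = 3.9239
Step 4: W = 1/(μ-λ) = 1/2.80 = 0.35714
Step 5: Wq = λ/(μ(μ-λ)) = 13.3/(16.1×2.80) = 0.2950
Step 6: P(0) = 1-ρ = 0.1739
Verify: L = λW = 13.3×0.35714 = 4.7500 ✔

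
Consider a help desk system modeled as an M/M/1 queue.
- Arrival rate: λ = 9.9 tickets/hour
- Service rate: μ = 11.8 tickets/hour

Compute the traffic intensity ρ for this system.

Server utilization: ρ = λ/μ
ρ = 9.9/11.8 = 0.8390
The server is busy 83.90% of the time.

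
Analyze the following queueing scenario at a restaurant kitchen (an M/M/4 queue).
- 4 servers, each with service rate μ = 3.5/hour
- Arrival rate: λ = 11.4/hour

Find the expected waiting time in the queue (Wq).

Traffic intensity: ρ = λ/(cμ) = 11.4/(4×3.5) = 0.8143
Since ρ = 0.8143 < 1, system is stable.
Offered load a = λ/μ = cρ = 11.4/3.5 = 3.2571
P₀ = [ Σₙ₌₀^3 aⁿ/n! + a^4/(4!(1-ρ)) ]⁻¹
Σ = a^0/0! + a^1/1! + a^2/2! + a^3/3! = 1.0000 + 3.2571 + 5.3045 + 5.7592 = 15.3208
a^4/(4!(1-ρ)) = 112.5504/(24 × 0.185714) = 25.2517
P₀ = 1/(15.3208 + 25.2517) = 0.02465
Lq = P₀·a^4·ρ / (4!(1-ρ)²) = 0.024647 × 112.5504 × 0.81429 / (24 × 0.034490) = 2.7289
Wq = Lq/λ = 2.7289/11.4 = 0.2394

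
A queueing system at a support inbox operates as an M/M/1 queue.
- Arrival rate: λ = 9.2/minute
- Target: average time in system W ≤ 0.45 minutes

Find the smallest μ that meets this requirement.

For M/M/1: W = 1/(μ-λ)
Need W ≤ 0.45, so 1/(μ-λ) ≤ 0.45
μ - λ ≥ 1/0.45 = 2.2222
μ ≥ 9.2 + 2.2222 = 11.4222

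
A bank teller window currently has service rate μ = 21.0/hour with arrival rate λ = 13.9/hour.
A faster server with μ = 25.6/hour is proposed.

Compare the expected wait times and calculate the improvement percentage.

System 1: ρ₁ = 13.9/21.0 = 0.6619, W₁ = 1/(21.0-13.9) = 0.14085
System 2: ρ₂ = 13.9/25.6 = 0.5430, W₂ = 1/(25.6-13.9) = 0.085470
Improvement: (W₁-W₂)/W₁ = (0.14085-0.085470)/0.14085 = 39.32%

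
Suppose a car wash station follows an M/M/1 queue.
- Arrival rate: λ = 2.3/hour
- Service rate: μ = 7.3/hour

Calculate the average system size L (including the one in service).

ρ = λ/μ = 2.3/7.3 = 0.3151
For M/M/1: L = λ/(μ-λ)
L = 2.3/(7.3-2.3) = 2.3/5.00
L = 0.4600 cars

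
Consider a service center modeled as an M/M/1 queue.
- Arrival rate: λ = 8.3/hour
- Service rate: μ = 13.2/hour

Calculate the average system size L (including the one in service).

ρ = λ/μ = 8.3/13.2 = 0.6288
For M/M/1: L = λ/(μ-λ)
L = 8.3/(13.2-8.3) = 8.3/4.90
L = 1.6939 customers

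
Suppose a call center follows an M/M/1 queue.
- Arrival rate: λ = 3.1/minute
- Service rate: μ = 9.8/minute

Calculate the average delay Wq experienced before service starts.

First, compute utilization: ρ = λ/μ = 3.1/9.8 = 0.3163
For M/M/1: Wq = λ/(μ(μ-λ))
Wq = 3.1/(9.8 × (9.8-3.1))
Wq = 3.1/(9.8 × 6.70)
Wq = 0.04721 minutes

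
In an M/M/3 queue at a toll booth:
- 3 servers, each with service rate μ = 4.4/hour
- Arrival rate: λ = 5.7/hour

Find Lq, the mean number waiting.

Traffic intensity: ρ = λ/(cμ) = 5.7/(3×4.4) = 0.4318
Since ρ = 0.4318 < 1, system is stable.
Offered load a = λ/μ = cρ = 5.7/4.4 = 1.2955
P₀ = [ Σₙ₌₀^2 aⁿ/n! + a^3/(3!(1-ρ)) ]⁻¹
Σ = a^0/0! + a^1/1! + a^2/2! = 1.0000 + 1.2955 + 0.8391 = 3.1346
a^3/(3!(1-ρ)) = 2.1740/(6 × 0.5682) = 0.6377
P₀ = 1/(3.1346 + 0.6377) = 0.2651
Lq = P₀·a^3·ρ / (3!(1-ρ)²) = 0.2651 × 2.1740 × 0.4318 / (6 × 0.3228) = 0.1285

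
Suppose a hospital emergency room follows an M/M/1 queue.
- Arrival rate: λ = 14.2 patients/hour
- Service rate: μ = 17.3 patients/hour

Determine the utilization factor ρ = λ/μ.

Server utilization: ρ = λ/μ
ρ = 14.2/17.3 = 0.8208
The server is busy 82.08% of the time.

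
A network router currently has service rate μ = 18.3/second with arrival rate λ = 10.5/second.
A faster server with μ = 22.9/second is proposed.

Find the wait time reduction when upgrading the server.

System 1: ρ₁ = 10.5/18.3 = 0.5738, W₁ = 1/(18.3-10.5) = 0.12821
System 2: ρ₂ = 10.5/22.9 = 0.4585, W₂ = 1/(22.9-10.5) = 0.080645
Improvement: (W₁-W₂)/W₁ = (0.12821-0.080645)/0.12821 = 37.10%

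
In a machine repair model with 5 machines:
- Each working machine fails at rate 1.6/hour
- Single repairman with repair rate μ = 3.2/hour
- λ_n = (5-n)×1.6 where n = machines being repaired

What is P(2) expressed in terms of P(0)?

P(2)/P(0) = ∏_{i=0}^{2-1} λ_i/μ_{i+1}
= (5-0)×1.6/3.2 × (5-1)×1.6/3.2
= 5.0000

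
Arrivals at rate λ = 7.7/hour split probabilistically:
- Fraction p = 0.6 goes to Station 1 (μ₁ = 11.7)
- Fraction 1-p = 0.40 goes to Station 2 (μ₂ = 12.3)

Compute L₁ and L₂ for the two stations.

Effective rates: λ₁ = 7.7×0.6 = 4.62, λ₂ = 7.7×0.40 = 3.08
Station 1: ρ₁ = 4.62/11.7 = 0.39487, L₁ = ρ₁/(1-ρ₁) = 0.39487/(1-0.39487) = 0.6525
Station 2: ρ₂ = 3.08/12.3 = 0.25041, L₂ = ρ₂/(1-ρ₂) = 0.25041/(1-0.25041) = 0.3341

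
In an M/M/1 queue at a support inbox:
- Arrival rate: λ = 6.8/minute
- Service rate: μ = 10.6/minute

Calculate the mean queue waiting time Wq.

First, compute utilization: ρ = λ/μ = 6.8/10.6 = 0.6415
For M/M/1: Wq = λ/(μ(μ-λ))
Wq = 6.8/(10.6 × (10.6-6.8))
Wq = 6.8/(10.6 × 3.80)
Wq = 0.1688 minutes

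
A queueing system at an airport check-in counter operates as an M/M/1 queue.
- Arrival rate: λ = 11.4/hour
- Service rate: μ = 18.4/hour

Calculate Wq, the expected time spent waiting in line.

First, compute utilization: ρ = λ/μ = 11.4/18.4 = 0.6196
For M/M/1: Wq = λ/(μ(μ-λ))
Wq = 11.4/(18.4 × (18.4-11.4))
Wq = 11.4/(18.4 × 7.00)
Wq = 0.08851 hours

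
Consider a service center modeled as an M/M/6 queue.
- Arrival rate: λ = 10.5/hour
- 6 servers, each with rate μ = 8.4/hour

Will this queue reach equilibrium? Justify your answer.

Stability requires ρ = λ/(cμ) < 1
ρ = 10.5/(6 × 8.4) = 10.5/50.40 = 0.2083
Since 0.2083 < 1, the system is STABLE.
The servers are busy 20.83% of the time.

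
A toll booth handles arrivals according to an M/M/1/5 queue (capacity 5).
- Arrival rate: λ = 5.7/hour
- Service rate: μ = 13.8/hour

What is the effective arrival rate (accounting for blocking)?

ρ = λ/μ = 5.7/13.8 = 0.413043
P₀ = (1-ρ)/(1-ρ^(K+1)) = (1-0.413043)/(1-0.413043^6) = 0.5870/0.9950 = 0.5899
P_K = P₀×ρ^K = 0.58989 × 0.413043^5 = 0.58989 × 0.012022 = 0.007092
λ_eff = λ(1-P_K) = 5.7 × (1 - 0.007092) = 5.7 × 0.99291 = 5.6596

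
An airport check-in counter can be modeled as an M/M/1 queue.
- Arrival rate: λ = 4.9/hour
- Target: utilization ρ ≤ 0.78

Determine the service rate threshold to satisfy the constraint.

ρ = λ/μ, so μ = λ/ρ
μ ≥ 4.9/0.78 = 6.2821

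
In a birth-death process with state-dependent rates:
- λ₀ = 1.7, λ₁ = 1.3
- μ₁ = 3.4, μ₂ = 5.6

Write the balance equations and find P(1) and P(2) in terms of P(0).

Balance equations:
State 0: λ₀P₀ = μ₁P₁ → P₁ = (λ₀/μ₁)P₀ = (1.7/3.4)P₀ = 0.5000P₀
State 1: P₂ = (λ₀λ₁)/(μ₁μ₂)P₀ = (1.7×1.3)/(3.4×5.6)P₀ = 0.1161P₀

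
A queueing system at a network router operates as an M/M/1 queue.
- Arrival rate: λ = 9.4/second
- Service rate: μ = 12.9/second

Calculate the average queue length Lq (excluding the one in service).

ρ = λ/μ = 9.4/12.9 = 0.7287
For M/M/1: Lq = λ²/(μ(μ-λ))
Lq = 88.36/(12.9 × 3.50)
Lq = 1.9570 packets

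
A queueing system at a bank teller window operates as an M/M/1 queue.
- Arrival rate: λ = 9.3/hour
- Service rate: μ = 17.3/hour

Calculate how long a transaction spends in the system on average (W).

First, compute utilization: ρ = λ/μ = 9.3/17.3 = 0.5376
For M/M/1: W = 1/(μ-λ)
W = 1/(17.3-9.3) = 1/8.00
W = 0.1250 hours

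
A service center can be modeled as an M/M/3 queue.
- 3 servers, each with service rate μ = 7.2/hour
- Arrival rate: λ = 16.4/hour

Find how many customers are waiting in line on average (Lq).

Traffic intensity: ρ = λ/(cμ) = 16.4/(3×7.2) = 0.7593
Since ρ = 0.7593 < 1, system is stable.
Offered load a = λ/μ = cρ = 16.4/7.2 = 2.2778
P₀ = [ Σₙ₌₀^2 aⁿ/n! + a^3/(3!(1-ρ)) ]⁻¹
Σ = a^0/0! + a^1/1! + a^2/2! = 1.0000 + 2.2778 + 2.5941 = 5.8719
a^3/(3!(1-ρ)) = 11.8177/(6 × 0.24074) = 8.1815
P₀ = 1/(5.8719 + 8.1815) = 0.07116
Lq = P₀·a^3·ρ / (3!(1-ρ)²) = 0.07116 × 11.8177 × 0.7593 / (6 × 0.05796) = 1.8361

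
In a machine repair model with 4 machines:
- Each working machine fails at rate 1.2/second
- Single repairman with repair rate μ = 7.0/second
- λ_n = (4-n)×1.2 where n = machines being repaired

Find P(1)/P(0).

P(1)/P(0) = ∏_{i=0}^{1-1} λ_i/μ_{i+1}
= (4-0)×1.2/7.0
= 0.6857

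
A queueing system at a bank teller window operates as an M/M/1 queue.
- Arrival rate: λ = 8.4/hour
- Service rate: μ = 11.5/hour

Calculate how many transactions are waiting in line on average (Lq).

ρ = λ/μ = 8.4/11.5 = 0.7304
For M/M/1: Lq = λ²/(μ(μ-λ))
Lq = 70.56/(11.5 × 3.10)
Lq = 1.9792 transactions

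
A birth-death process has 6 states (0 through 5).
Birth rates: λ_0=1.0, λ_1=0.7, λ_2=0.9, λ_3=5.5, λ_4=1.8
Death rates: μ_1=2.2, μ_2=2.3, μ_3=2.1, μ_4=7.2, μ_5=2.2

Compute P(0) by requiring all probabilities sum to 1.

Ratios P(n)/P(0) = (λ₀···λₙ₋₁)/(μ₁···μₙ):
P(1)/P(0) = (1.0)/(2.2) = 0.45455
P(2)/P(0) = (1.0×0.7)/(2.2×2.3) = 0.13834
P(3)/P(0) = (1.0×0.7×0.9)/(2.2×2.3×2.1) = 0.059289
P(4)/P(0) = (1.0×0.7×0.9×5.5)/(2.2×2.3×2.1×7.2) = 0.045290
P(5)/P(0) = (1.0×0.7×0.9×5.5×1.8)/(2.2×2.3×2.1×7.2×2.2) = 0.037055

Normalization: ∑ P(n) = 1
P(0) × (1.0000 + 0.45455 + 0.13834 + 0.059289 + 0.045290 + 0.037055) = 1
P(0) × 1.7345 = 1
P(0) = 1/1.7345 = 0.5765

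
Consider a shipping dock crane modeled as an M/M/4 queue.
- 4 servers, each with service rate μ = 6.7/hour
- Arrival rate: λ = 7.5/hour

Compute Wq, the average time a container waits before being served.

Traffic intensity: ρ = λ/(cμ) = 7.5/(4×6.7) = 0.2799
Since ρ = 0.2799 < 1, system is stable.
Offered load a = λ/μ = cρ = 7.5/6.7 = 1.1194
P₀ = [ Σₙ₌₀^3 aⁿ/n! + a^4/(4!(1-ρ)) ]⁻¹
Σ = a^0/0! + a^1/1! + a^2/2! + a^3/3! = 1.0000 + 1.1194 + 0.6265 + 0.2338 = 2.9797
a^4/(4!(1-ρ)) = 1.5702/(24 × 0.72015) = 0.09085
P₀ = 1/(2.9797 + 0.09085) = 0.3257
Lq = P₀·a^4·ρ / (4!(1-ρ)²) = 0.3257 × 1.5702 × 0.2799 / (24 × 0.5186) = 0.01150
Wq = Lq/λ = 0.01150/7.5 = 0.001533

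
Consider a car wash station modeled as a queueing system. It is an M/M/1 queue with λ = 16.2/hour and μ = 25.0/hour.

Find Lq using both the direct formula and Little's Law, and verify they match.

Method 1 (direct): Lq = λ²/(μ(μ-λ)) = 262.44/(25.0 × 8.80) = 1.1929

Method 2 (Little's Law):
W = 1/(μ-λ) = 1/8.80 = 0.113636
Wq = W - 1/μ = 0.113636 - 0.0400000 = 0.073636
Lq = λWq = 16.2 × 0.073636 = 1.1929 ✔ (matches Method 1)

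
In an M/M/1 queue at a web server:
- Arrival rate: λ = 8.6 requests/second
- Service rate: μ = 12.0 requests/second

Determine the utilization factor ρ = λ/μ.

Server utilization: ρ = λ/μ
ρ = 8.6/12.0 = 0.7167
The server is busy 71.67% of the time.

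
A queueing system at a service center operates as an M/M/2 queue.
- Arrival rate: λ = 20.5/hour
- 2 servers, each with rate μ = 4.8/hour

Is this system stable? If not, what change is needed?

Stability requires ρ = λ/(cμ) < 1
ρ = 20.5/(2 × 4.8) = 20.5/9.60 = 2.1354
Since 2.1354 ≥ 1, the system is UNSTABLE.
Need c > λ/μ = 20.5/4.8 = 4.27.
Minimum servers needed: c = 5.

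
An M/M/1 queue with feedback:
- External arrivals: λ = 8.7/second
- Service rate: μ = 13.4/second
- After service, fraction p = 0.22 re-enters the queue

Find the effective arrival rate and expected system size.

Effective arrival rate: λ_eff = λ/(1-p) = 8.7/(1-0.22) = 8.7/0.78 = 11.15385
ρ = λ_eff/μ = 11.15385/13.4 = 0.832377
L = ρ/(1-ρ) = 0.832377/(1-0.832377) = 4.9658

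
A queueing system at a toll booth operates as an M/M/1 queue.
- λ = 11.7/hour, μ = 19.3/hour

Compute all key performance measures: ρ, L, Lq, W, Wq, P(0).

Step 1: ρ = λ/μ = 11.7/19.3 = 0.6062
Step 2: L = λ/(μ-λ) = 11.7/7.60 = 1.5395
Step 3: Lq = λ²/(μ(μ-λ)) = 136.89/(19.3×7.60) = 0.9333
Step 4: W = 1/(μ-λ) = 1/7.60 = 0.13158
Step 5: Wq = λ/(μ(μ-λ)) = 11.7/(19.3×7.60) = 0.07977
Step 6: P(0) = 1-ρ = 0.3938
Verify: L = λW = 11.7×0.13158 = 1.5395 ✔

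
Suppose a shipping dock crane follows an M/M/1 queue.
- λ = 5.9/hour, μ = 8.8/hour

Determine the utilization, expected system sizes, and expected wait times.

Step 1: ρ = λ/μ = 5.9/8.8 = 0.6705
Step 2: L = λ/(μ-λ) = 5.9/2.90 = 2.0345
Step 3: Lq = λ²/(μ(μ-λ)) = 34.81/(8.8×2.90) = 1.3640
Step 4: W = 1/(μ-λ) = 1/2.90 = 0.34483
Step 5: Wq = λ/(μ(μ-λ)) = 5.9/(8.8×2.90) = 0.2312
Step 6: P(0) = 1-ρ = 0.3295
Verify: L = λW = 5.9×0.34483 = 2.0345 ✔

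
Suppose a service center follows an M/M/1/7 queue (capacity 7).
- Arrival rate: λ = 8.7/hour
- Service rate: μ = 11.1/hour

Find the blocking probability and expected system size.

ρ = λ/μ = 8.7/11.1 = 0.78378
P₀ = (1-ρ)/(1-ρ^(K+1)) = (1-0.78378)/(1-0.78378^8) = 0.2162/0.8576 = 0.2521
P_K = P₀×ρ^K = 0.2521 × 0.78378^7 = 0.2521 × 0.1817 = 0.04581
Blocking probability P_7 = 0.04581 (4.58%)
L = ρ[1 - (K+1)ρ^K + Kρ^(K+1)] / [(1-ρ)(1-ρ^(K+1))]
L = 0.78378 × (1 - 8×0.181702 + 7×0.142414) / ((1 - 0.78378) × (1 - 0.142414)) = 2.2964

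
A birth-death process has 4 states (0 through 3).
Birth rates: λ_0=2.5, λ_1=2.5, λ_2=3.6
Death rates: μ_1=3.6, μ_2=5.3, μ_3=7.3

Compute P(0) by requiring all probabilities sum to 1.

Ratios P(n)/P(0) = (λ₀···λₙ₋₁)/(μ₁···μₙ):
P(1)/P(0) = (2.5)/(3.6) = 0.694444
P(2)/P(0) = (2.5×2.5)/(3.6×5.3) = 0.327568
P(3)/P(0) = (2.5×2.5×3.6)/(3.6×5.3×7.3) = 0.161540

Normalization: ∑ P(n) = 1
P(0) × (1.00000 + 0.694444 + 0.327568 + 0.161540) = 1
P(0) × 2.1836 = 1
P(0) = 1/2.1836 = 0.4580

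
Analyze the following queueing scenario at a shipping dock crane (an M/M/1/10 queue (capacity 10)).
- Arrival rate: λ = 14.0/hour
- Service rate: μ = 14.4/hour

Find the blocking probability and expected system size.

ρ = λ/μ = 14.0/14.4 = 0.97222
P₀ = (1-ρ)/(1-ρ^(K+1)) = (1-0.97222)/(1-0.97222^11) = 0.02778/0.2665 = 0.1042
P_K = P₀×ρ^K = 0.10425 × 0.97222^10 = 0.10425 × 0.75448 = 0.07865
Blocking probability P_10 = 0.07865 (7.87%)
L = ρ[1 - (K+1)ρ^K + Kρ^(K+1)] / [(1-ρ)(1-ρ^(K+1))]
L = 0.97222 × (1 - 11×0.75447614 + 10×0.73351679) / ((1 - 0.97222) × (1 - 0.73351679)) = 4.7187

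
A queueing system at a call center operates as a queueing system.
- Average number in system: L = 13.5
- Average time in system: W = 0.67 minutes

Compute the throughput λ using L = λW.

Little's Law: L = λW, so λ = L/W
λ = 13.5/0.67 = 20.1493 calls/minute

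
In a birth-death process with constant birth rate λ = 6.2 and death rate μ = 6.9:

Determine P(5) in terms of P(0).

For constant rates: P(n)/P(0) = (λ/μ)^n
P(5)/P(0) = (6.2/6.9)^5 = 0.898551^5 = 0.5858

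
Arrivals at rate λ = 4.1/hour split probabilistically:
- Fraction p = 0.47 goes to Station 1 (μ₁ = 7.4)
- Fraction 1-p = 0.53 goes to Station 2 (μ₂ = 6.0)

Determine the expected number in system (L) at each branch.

Effective rates: λ₁ = 4.1×0.47 = 1.927, λ₂ = 4.1×0.53 = 2.173
Station 1: ρ₁ = 1.927/7.4 = 0.2604, L₁ = ρ₁/(1-ρ₁) = 0.2604/(1-0.2604) = 0.3521
Station 2: ρ₂ = 2.173/6.0 = 0.36217, L₂ = ρ₂/(1-ρ₂) = 0.36217/(1-0.36217) = 0.5678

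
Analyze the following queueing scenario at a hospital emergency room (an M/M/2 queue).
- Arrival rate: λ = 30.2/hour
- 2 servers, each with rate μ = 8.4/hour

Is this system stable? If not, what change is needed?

Stability requires ρ = λ/(cμ) < 1
ρ = 30.2/(2 × 8.4) = 30.2/16.80 = 1.7976
Since 1.7976 ≥ 1, the system is UNSTABLE.
Need c > λ/μ = 30.2/8.4 = 3.60.
Minimum servers needed: c = 4.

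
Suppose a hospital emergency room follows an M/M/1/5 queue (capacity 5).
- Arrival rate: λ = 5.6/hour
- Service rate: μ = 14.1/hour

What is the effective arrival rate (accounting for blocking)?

ρ = λ/μ = 5.6/14.1 = 0.397163
P₀ = (1-ρ)/(1-ρ^(K+1)) = (1-0.397163)/(1-0.397163^6) = 0.6028/0.9961 = 0.6052
P_K = P₀×ρ^K = 0.6052 × 0.397163^5 = 0.6052 × 0.009882 = 0.005981
λ_eff = λ(1-P_K) = 5.6 × (1 - 0.005981) = 5.6 × 0.99402 = 5.5665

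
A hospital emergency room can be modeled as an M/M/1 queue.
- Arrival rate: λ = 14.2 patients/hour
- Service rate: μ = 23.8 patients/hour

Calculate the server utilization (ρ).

Server utilization: ρ = λ/μ
ρ = 14.2/23.8 = 0.5966
The server is busy 59.66% of the time.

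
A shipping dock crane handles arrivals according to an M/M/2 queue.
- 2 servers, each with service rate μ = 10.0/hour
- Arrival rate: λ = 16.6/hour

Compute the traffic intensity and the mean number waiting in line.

Traffic intensity: ρ = λ/(cμ) = 16.6/(2×10.0) = 0.8300
Since ρ = 0.8300 < 1, system is stable.
Offered load a = λ/μ = cρ = 16.6/10.0 = 1.6600
P₀ = [ Σₙ₌₀^1 aⁿ/n! + a^2/(2!(1-ρ)) ]⁻¹
Σ = a^0/0! + a^1/1! = 1.0000 + 1.6600 = 2.6600
a^2/(2!(1-ρ)) = 2.7556/(2 × 0.1700) = 8.1047
P₀ = 1/(2.6600 + 8.1047) = 0.09290
Lq = P₀·a^2·ρ / (2!(1-ρ)²) = 0.092896 × 2.7556 × 0.83000 / (2 × 0.028900) = 3.6759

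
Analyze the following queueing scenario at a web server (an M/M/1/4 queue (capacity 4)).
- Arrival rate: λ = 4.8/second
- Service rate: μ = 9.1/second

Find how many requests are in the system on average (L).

ρ = λ/μ = 4.8/9.1 = 0.52747
P₀ = (1-ρ)/(1-ρ^(K+1)) = (1-0.52747)/(1-0.52747^5) = 0.4725/0.9592 = 0.4926
P_K = P₀×ρ^K = 0.49265 × 0.52747^4 = 0.49265 × 0.077409 = 0.03814
L = ρ[1 - (K+1)ρ^K + Kρ^(K+1)] / [(1-ρ)(1-ρ^(K+1))]
L = 0.52747 × (1 - 5×0.07741 + 4×0.04083) / ((1 - 0.52747) × (1 - 0.04083)) = 0.9034 requests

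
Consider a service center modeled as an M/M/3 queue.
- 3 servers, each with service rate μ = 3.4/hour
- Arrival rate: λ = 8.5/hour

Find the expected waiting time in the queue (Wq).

Traffic intensity: ρ = λ/(cμ) = 8.5/(3×3.4) = 0.8333
Since ρ = 0.8333 < 1, system is stable.
Offered load a = λ/μ = cρ = 8.5/3.4 = 2.5000
P₀ = [ Σₙ₌₀^2 aⁿ/n! + a^3/(3!(1-ρ)) ]⁻¹
Σ = a^0/0! + a^1/1! + a^2/2! = 1.0000 + 2.5000 + 3.1250 = 6.6250
a^3/(3!(1-ρ)) = 15.6250/(6 × 0.166667) = 15.6250
P₀ = 1/(6.6250 + 15.6250) = 0.04494
Lq = P₀·a^3·ρ / (3!(1-ρ)²) = 0.044944 × 15.6250 × 0.83333 / (6 × 0.027778) = 3.5112
Wq = Lq/λ = 3.5112/8.5 = 0.4131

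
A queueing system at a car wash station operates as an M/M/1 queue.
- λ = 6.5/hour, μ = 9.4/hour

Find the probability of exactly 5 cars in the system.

ρ = λ/μ = 6.5/9.4 = 0.6915
P(n) = (1-ρ)ρⁿ
P(5) = (1-0.6915) × 0.6915^5
P(5) = 0.30850 × 0.15811
P(5) = 0.04878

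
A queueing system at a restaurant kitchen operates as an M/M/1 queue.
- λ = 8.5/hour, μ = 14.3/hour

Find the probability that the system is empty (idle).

ρ = λ/μ = 8.5/14.3 = 0.5944
P(0) = 1 - ρ = 1 - 0.5944 = 0.4056
The server is idle 40.56% of the time.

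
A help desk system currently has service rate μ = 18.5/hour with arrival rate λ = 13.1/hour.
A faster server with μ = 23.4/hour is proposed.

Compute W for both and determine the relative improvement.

System 1: ρ₁ = 13.1/18.5 = 0.7081, W₁ = 1/(18.5-13.1) = 0.18519
System 2: ρ₂ = 13.1/23.4 = 0.5598, W₂ = 1/(23.4-13.1) = 0.097087
Improvement: (W₁-W₂)/W₁ = (0.18519-0.097087)/0.18519 = 47.57%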